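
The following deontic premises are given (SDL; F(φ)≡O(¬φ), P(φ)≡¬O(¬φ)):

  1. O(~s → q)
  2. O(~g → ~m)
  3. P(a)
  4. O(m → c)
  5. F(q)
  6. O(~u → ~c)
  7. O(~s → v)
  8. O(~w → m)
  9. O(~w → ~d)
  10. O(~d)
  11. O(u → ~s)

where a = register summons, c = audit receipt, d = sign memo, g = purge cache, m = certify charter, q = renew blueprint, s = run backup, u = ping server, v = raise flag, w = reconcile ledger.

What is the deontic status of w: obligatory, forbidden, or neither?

Premise 5 is F(q), i.e. O(~q).
Premise 1, O(~s → q), contraposes to O(~q → s); with O(~q) we get O(s).
Premise 11, O(u → ~s), contraposes to O(s → ~u); with O(s) we get O(~u).
Premise 6 is O(~u → ~c); since O(~u), deontic closure gives O(~c).
Premise 4 is O(m → c); contrapositively O(~c → ~m). Since O(~c) holds, K gives O(~m).
The contrapositive of premise 8 (O(~w → m)) is O(~m → w), and O(~m) is already established, so O(w).
Premises 2, 3, 7, 9, 10 do not contribute to this derivation.
Hence w is obligatory.

Obligatory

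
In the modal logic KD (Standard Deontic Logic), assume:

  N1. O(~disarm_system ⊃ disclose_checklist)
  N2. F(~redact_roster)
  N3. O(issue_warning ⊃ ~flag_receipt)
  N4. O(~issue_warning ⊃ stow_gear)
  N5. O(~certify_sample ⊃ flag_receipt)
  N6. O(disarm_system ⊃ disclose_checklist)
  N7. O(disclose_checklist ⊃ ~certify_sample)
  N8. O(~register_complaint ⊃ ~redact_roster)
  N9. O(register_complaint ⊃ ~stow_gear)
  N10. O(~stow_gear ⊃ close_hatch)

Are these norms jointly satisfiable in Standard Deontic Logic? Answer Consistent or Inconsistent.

Inconsistent

Premises 6 and 1 cover both cases: O(disarm_system ⊃ disclose_checklist) and O(~disarm_system ⊃ disclose_checklist). Since disarm_system ∨ ~disarm_system is a tautology, O(disclose_checklist) follows.
Applying K to premise 7 (O(disclose_checklist ⊃ ~certify_sample)) and O(disclose_checklist) yields O(~certify_sample).
Applying K to premise 5 (O(~certify_sample ⊃ flag_receipt)) and O(~certify_sample) yields O(flag_receipt).
The contrapositive of premise 3 (O(issue_warning ⊃ ~flag_receipt)) is O(flag_receipt ⊃ ~issue_warning), and O(flag_receipt) is already established, so O(~issue_warning).
From O(~issue_warning) and premise 4, O(~issue_warning ⊃ stow_gear), we obtain O(stow_gear).
The contrapositive of premise 9 (O(register_complaint ⊃ ~stow_gear)) is O(stow_gear ⊃ ~register_complaint), and O(stow_gear) is already established, so O(~register_complaint).
Premise 8 is O(~register_complaint ⊃ ~redact_roster); since O(~register_complaint), deontic closure gives O(~redact_roster).
Yet premise 2 is F(~redact_roster), i.e. O(redact_roster).
We now have both O(~redact_roster) and O(redact_roster) — redact_roster is simultaneously obligatory and forbidden, violating the D-axiom.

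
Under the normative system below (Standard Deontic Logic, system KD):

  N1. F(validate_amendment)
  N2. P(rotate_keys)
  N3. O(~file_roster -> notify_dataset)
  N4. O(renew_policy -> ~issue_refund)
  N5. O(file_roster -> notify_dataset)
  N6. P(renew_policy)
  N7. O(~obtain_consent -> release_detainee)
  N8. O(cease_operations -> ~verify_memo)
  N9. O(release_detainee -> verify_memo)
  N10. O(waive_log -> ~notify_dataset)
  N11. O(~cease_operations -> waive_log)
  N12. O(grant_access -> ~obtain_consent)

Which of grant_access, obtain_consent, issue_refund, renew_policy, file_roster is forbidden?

By case analysis on file_roster: premise 5 gives O(file_roster -> notify_dataset) and premise 3 gives O(~file_roster -> notify_dataset), so O(notify_dataset) either way.
The contrapositive of premise 10 (O(waive_log -> ~notify_dataset)) is O(notify_dataset -> ~waive_log), and O(notify_dataset) is already established, so O(~waive_log).
The contrapositive of premise 11 (O(~cease_operations -> waive_log)) is O(~waive_log -> cease_operations), and O(~waive_log) is already established, so O(cease_operations).
With premise 8, O(cease_operations -> ~verify_memo), the K-axiom yields O(~verify_memo).
Premise 9 is O(release_detainee -> verify_memo); contrapositively O(~verify_memo -> ~release_detainee). Since O(~verify_memo) holds, K gives O(~release_detainee).
Premise 7 is O(~obtain_consent -> release_detainee); contrapositively O(~release_detainee -> obtain_consent). Since O(~release_detainee) holds, K gives O(obtain_consent).
Premise 12 is O(grant_access -> ~obtain_consent); contrapositively O(obtain_consent -> ~grant_access). Since O(obtain_consent) holds, K gives O(~grant_access).
So O(~grant_access) holds, i.e. grant_access is forbidden. None of the other listed options is forbidden under the premises.

grant_access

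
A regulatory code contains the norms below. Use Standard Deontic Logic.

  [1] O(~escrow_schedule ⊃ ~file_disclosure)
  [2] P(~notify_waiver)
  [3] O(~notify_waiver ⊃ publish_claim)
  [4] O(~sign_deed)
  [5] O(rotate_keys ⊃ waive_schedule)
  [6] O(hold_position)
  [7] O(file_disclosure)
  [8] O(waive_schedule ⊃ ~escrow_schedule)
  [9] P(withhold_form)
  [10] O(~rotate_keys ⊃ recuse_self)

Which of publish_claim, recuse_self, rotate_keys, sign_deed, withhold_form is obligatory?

Premise 7 gives O(file_disclosure).
Premise 1 is O(~escrow_schedule ⊃ ~file_disclosure); contrapositively O(file_disclosure ⊃ escrow_schedule). Since O(file_disclosure) holds, K gives O(escrow_schedule).
Premise 8, O(waive_schedule ⊃ ~escrow_schedule), contraposes to O(escrow_schedule ⊃ ~waive_schedule); with O(escrow_schedule) we get O(~waive_schedule).
Premise 5, O(rotate_keys ⊃ waive_schedule), contraposes to O(~waive_schedule ⊃ ~rotate_keys); with O(~waive_schedule) we get O(~rotate_keys).
Applying K to premise 10 (O(~rotate_keys ⊃ recuse_self)) and O(~rotate_keys) yields O(recuse_self).
So O(recuse_self) holds — recuse_self is obligatory. None of the other listed options is made obligatory by any chain of premises.

recuse_self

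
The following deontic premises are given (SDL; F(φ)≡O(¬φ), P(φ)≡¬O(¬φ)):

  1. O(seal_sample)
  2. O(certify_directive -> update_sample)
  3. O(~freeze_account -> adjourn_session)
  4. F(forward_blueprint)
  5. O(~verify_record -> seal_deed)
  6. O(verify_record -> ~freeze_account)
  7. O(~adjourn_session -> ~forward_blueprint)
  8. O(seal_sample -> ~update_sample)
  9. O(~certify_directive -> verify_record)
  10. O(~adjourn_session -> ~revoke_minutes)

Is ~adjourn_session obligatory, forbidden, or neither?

Premise 1 states O(seal_sample) outright.
Applying K to premise 8 (O(seal_sample -> ~update_sample)) and O(seal_sample) yields O(~update_sample).
Premise 2, O(certify_directive -> update_sample), contraposes to O(~update_sample -> ~certify_directive); with O(~update_sample) we get O(~certify_directive).
Premise 9 is O(~certify_directive -> verify_record); since O(~certify_directive), deontic closure gives O(verify_record).
With premise 6, O(verify_record -> ~freeze_account), the K-axiom yields O(~freeze_account).
With premise 3, O(~freeze_account -> adjourn_session), the K-axiom yields O(adjourn_session).
Premises 4, 5, 7, 10 do not contribute to this derivation.
Thus O(adjourn_session), which is F(~adjourn_session): ~adjourn_session is forbidden.

Forbidden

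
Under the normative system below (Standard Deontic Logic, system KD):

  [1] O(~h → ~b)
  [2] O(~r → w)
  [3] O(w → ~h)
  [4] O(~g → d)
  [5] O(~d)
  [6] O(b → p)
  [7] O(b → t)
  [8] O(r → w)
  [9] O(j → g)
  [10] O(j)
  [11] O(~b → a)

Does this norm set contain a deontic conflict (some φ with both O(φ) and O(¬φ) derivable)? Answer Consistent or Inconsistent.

Consistent

Premise 4 is O(~g → d), but O(~g) is not derivable from the premises, so it does not yield O(d).
So O(d) is not derivable, and the apparent clash with O(~d) does not arise.
A world satisfying every obligation exists (e.g. a=true, b=false, d=false, g=true, h=false, j=true, p=false, r=false, t=false, w=true); no atom is both obligatory and forbidden, so the set is consistent.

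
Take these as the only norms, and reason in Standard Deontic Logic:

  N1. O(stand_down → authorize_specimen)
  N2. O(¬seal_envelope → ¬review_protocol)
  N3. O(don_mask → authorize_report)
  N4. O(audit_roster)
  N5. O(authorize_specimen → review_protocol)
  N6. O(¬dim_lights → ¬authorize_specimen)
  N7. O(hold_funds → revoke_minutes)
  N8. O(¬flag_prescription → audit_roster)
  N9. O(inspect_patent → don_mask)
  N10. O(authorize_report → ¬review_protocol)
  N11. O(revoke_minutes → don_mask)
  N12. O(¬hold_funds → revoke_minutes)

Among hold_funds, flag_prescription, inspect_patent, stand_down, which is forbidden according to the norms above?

Premises 7 and 12 cover both cases: O(hold_funds → revoke_minutes) and O(¬hold_funds → revoke_minutes). Since hold_funds ∨ ¬hold_funds is a tautology, O(revoke_minutes) follows.
From O(revoke_minutes) and premise 11, O(revoke_minutes → don_mask), we obtain O(don_mask).
From O(don_mask) and premise 3, O(don_mask → authorize_report), we obtain O(authorize_report).
From O(authorize_report) and premise 10, O(authorize_report → ¬review_protocol), we obtain O(¬review_protocol).
Premise 5 is O(authorize_specimen → review_protocol); contrapositively O(¬review_protocol → ¬authorize_specimen). Since O(¬review_protocol) holds, K gives O(¬authorize_specimen).
Premise 1 is O(stand_down → authorize_specimen); contrapositively O(¬authorize_specimen → ¬stand_down). Since O(¬authorize_specimen) holds, K gives O(¬stand_down).
So O(¬stand_down) holds, i.e. stand_down is forbidden. None of the other listed options is forbidden under the premises.

stand_down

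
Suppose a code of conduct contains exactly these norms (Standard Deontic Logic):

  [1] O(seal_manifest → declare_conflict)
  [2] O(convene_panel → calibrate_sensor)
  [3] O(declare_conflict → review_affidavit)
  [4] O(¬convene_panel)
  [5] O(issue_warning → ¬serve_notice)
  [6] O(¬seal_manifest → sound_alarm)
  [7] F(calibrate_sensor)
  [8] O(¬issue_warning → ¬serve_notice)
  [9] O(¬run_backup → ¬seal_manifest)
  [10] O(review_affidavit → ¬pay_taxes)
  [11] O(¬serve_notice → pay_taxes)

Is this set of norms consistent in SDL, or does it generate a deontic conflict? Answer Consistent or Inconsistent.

Premise 2 is O(convene_panel → calibrate_sensor), but O(convene_panel) is not derivable from the premises, so it does not yield O(calibrate_sensor).
So O(calibrate_sensor) is not derivable, and the apparent clash with O(¬calibrate_sensor) does not arise.
A world satisfying every obligation exists (e.g. calibrate_sensor=false, convene_panel=false, declare_conflict=false, issue_warning=false, pay_taxes=true, review_affidavit=false, run_backup=false, seal_manifest=false, serve_notice=false, sound_alarm=true); no atom is both obligatory and forbidden, so the set is consistent.

Consistent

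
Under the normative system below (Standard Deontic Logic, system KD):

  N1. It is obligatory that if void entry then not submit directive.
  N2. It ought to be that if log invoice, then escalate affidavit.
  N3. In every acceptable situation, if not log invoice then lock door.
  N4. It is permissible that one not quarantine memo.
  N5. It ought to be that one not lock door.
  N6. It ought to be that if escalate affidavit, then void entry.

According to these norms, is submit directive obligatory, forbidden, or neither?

Forbidden

From premise 5 we have O(¬lock_door).
The contrapositive of premise 3 (O(¬log_invoice → lock_door)) is O(¬lock_door → log_invoice), and O(¬lock_door) is already established, so O(log_invoice).
From O(log_invoice) and premise 2, O(log_invoice → escalate_affidavit), we obtain O(escalate_affidavit).
Applying K to premise 6 (O(escalate_affidavit → void_entry)) and O(escalate_affidavit) yields O(void_entry).
From O(void_entry) and premise 1, O(void_entry → ¬submit_directive), we obtain O(¬submit_directive).
Premise 4 does not contribute to this derivation.
Thus O(¬submit_directive), which is F(submit_directive): submit_directive is forbidden.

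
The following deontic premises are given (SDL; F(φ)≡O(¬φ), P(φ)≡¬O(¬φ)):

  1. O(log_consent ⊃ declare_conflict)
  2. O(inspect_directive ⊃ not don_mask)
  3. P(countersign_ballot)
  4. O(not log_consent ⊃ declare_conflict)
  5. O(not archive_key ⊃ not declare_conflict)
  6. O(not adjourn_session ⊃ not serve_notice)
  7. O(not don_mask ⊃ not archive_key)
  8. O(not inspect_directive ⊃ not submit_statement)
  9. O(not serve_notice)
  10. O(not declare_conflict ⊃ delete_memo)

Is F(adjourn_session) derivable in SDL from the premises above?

Premise 6 is O(not adjourn_session ⊃ not serve_notice); even if O(not serve_notice) held, inferring O(not adjourn_session) would be affirming the consequent — invalid.
No other premise forces O(not adjourn_session). An ideal world satisfying every premise can still have adjourn_session true, so F(adjourn_session) is not derivable.

No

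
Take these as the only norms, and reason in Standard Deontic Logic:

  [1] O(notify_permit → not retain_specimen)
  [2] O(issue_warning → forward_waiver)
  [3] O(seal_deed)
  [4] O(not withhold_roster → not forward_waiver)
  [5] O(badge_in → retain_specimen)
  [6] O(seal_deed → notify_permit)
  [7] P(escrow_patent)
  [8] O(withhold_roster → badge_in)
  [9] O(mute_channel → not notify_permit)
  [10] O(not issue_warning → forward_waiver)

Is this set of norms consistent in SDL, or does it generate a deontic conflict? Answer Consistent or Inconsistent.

Inconsistent

Premises 2 and 10 cover both cases: O(issue_warning → forward_waiver) and O(not issue_warning → forward_waiver). Since issue_warning ∨ not issue_warning is a tautology, O(forward_waiver) follows.
Premise 4 is O(not withhold_roster → not forward_waiver); contrapositively O(forward_waiver → withhold_roster). Since O(forward_waiver) holds, K gives O(withhold_roster).
From O(withhold_roster) and premise 8, O(withhold_roster → badge_in), we obtain O(badge_in).
From O(badge_in) and premise 5, O(badge_in → retain_specimen), we obtain O(retain_specimen).
Premise 1 is O(notify_permit → not retain_specimen); contrapositively O(retain_specimen → not notify_permit). Since O(retain_specimen) holds, K gives O(not notify_permit).
Premise 6 is O(seal_deed → notify_permit); contrapositively O(not notify_permit → not seal_deed). Since O(not notify_permit) holds, K gives O(not seal_deed).
Yet premise 3 states O(seal_deed).
We now have both O(not seal_deed) and O(seal_deed) — seal_deed is simultaneously obligatory and forbidden, violating the D-axiom.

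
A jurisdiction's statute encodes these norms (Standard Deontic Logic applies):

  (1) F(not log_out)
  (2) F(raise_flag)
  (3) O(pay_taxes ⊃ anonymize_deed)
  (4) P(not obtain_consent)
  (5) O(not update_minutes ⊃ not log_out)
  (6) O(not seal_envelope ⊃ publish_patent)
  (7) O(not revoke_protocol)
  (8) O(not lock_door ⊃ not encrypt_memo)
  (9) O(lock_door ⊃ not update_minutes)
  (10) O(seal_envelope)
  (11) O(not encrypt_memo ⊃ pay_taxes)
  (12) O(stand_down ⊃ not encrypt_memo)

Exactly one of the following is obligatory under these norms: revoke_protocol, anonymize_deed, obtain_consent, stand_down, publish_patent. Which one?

anonymize_deed

Premise 1, F(not log_out), is equivalent to O(log_out).
Premise 5, O(not update_minutes ⊃ not log_out), contraposes to O(log_out ⊃ update_minutes); with O(log_out) we get O(update_minutes).
Premise 9, O(lock_door ⊃ not update_minutes), contraposes to O(update_minutes ⊃ not lock_door); with O(update_minutes) we get O(not lock_door).
Applying K to premise 8 (O(not lock_door ⊃ not encrypt_memo)) and O(not lock_door) yields O(not encrypt_memo).
From O(not encrypt_memo) and premise 11, O(not encrypt_memo ⊃ pay_taxes), we obtain O(pay_taxes).
With premise 3, O(pay_taxes ⊃ anonymize_deed), the K-axiom yields O(anonymize_deed).
So O(anonymize_deed) holds — anonymize_deed is obligatory. None of the other listed options is made obligatory by any chain of premises.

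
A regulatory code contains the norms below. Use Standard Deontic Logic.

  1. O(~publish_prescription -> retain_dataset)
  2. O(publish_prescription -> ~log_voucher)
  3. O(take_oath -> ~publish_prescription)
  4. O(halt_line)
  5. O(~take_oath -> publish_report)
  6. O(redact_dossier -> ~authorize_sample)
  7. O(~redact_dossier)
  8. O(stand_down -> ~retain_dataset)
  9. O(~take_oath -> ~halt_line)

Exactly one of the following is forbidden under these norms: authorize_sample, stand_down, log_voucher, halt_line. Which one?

Premise 4 gives O(halt_line).
Premise 9 is O(~take_oath -> ~halt_line); contrapositively O(halt_line -> take_oath). Since O(halt_line) holds, K gives O(take_oath).
Premise 3 is O(take_oath -> ~publish_prescription); since O(take_oath), deontic closure gives O(~publish_prescription).
From O(~publish_prescription) and premise 1, O(~publish_prescription -> retain_dataset), we obtain O(retain_dataset).
Premise 8 is O(stand_down -> ~retain_dataset); contrapositively O(retain_dataset -> ~stand_down). Since O(retain_dataset) holds, K gives O(~stand_down).
So O(~stand_down) holds, i.e. stand_down is forbidden. None of the other listed options is forbidden under the premises.

stand_down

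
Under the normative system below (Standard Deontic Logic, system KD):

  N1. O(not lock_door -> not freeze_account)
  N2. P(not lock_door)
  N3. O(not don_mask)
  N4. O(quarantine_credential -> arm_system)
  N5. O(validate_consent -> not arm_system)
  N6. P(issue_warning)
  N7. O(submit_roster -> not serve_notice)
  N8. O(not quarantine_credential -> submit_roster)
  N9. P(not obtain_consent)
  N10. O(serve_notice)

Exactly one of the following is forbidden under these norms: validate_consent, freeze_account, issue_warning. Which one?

validate_consent

From premise 10 we have O(serve_notice).
Premise 7 is O(submit_roster -> not serve_notice); contrapositively O(serve_notice -> not submit_roster). Since O(serve_notice) holds, K gives O(not submit_roster).
The contrapositive of premise 8 (O(not quarantine_credential -> submit_roster)) is O(not submit_roster -> quarantine_credential), and O(not submit_roster) is already established, so O(quarantine_credential).
Premise 4 is O(quarantine_credential -> arm_system); since O(quarantine_credential), deontic closure gives O(arm_system).
The contrapositive of premise 5 (O(validate_consent -> not arm_system)) is O(arm_system -> not validate_consent), and O(arm_system) is already established, so O(not validate_consent).
So O(not validate_consent) holds, i.e. validate_consent is forbidden. None of the other listed options is forbidden under the premises.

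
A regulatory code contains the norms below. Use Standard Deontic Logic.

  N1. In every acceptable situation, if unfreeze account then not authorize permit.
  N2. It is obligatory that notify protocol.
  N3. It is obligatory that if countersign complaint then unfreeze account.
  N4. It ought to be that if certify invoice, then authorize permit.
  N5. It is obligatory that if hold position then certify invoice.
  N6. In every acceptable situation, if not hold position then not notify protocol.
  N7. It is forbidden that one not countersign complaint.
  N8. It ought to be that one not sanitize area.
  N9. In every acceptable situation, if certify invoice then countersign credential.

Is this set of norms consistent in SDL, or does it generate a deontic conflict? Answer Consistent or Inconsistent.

Inconsistent

F(¬countersign_complaint) at premise 7 means O(countersign_complaint).
Applying K to premise 3 (O(countersign_complaint → unfreeze_account)) and O(countersign_complaint) yields O(unfreeze_account).
With premise 1, O(unfreeze_account → ¬authorize_permit), the K-axiom yields O(¬authorize_permit).
Premise 4 is O(certify_invoice → authorize_permit); contrapositively O(¬authorize_permit → ¬certify_invoice). Since O(¬authorize_permit) holds, K gives O(¬certify_invoice).
Premise 5 is O(hold_position → certify_invoice); contrapositively O(¬certify_invoice → ¬hold_position). Since O(¬certify_invoice) holds, K gives O(¬hold_position).
Applying K to premise 6 (O(¬hold_position → ¬notify_protocol)) and O(¬hold_position) yields O(¬notify_protocol).
But premise 2 directly asserts O(notify_protocol).
We now have both O(¬notify_protocol) and O(notify_protocol) — notify_protocol is simultaneously obligatory and forbidden, violating the D-axiom.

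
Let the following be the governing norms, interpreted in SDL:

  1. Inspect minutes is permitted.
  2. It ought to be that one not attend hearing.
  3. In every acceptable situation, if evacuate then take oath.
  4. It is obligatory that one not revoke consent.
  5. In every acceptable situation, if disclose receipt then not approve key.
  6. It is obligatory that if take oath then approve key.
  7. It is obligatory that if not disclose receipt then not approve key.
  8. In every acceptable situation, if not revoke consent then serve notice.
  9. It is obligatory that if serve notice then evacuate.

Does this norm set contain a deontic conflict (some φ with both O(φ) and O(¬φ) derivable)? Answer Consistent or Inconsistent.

Premises 7 and 5 are O(¬disclose_receipt → ¬approve_key) and O(disclose_receipt → ¬approve_key); every ideal world satisfies ¬disclose_receipt or disclose_receipt, so in either case ¬approve_key holds — hence O(¬approve_key).
Premise 6 is O(take_oath → approve_key); contrapositively O(¬approve_key → ¬take_oath). Since O(¬approve_key) holds, K gives O(¬take_oath).
Premise 3 is O(evacuate → take_oath); contrapositively O(¬take_oath → ¬evacuate). Since O(¬take_oath) holds, K gives O(¬evacuate).
Premise 9 is O(serve_notice → evacuate); contrapositively O(¬evacuate → ¬serve_notice). Since O(¬evacuate) holds, K gives O(¬serve_notice).
The contrapositive of premise 8 (O(¬revoke_consent → serve_notice)) is O(¬serve_notice → revoke_consent), and O(¬serve_notice) is already established, so O(revoke_consent).
But premise 4 directly asserts O(¬revoke_consent).
We now have both O(revoke_consent) and O(¬revoke_consent) — revoke_consent is simultaneously obligatory and forbidden, violating the D-axiom.

Inconsistent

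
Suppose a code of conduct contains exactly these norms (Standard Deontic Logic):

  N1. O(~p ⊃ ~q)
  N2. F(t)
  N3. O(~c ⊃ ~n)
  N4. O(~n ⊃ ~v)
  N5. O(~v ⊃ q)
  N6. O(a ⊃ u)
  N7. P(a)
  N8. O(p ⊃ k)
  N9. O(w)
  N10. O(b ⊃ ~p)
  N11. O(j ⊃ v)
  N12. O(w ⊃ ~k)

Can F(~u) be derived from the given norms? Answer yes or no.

Premise 6 is O(a ⊃ u), but O(a) is not derivable from the premises (the permission P(a) asserts only ~O(~a), not O(a)), so it does not yield O(u).
No other premise forces O(u). An ideal world satisfying every premise can still have ~u true, so F(~u) is not derivable.

No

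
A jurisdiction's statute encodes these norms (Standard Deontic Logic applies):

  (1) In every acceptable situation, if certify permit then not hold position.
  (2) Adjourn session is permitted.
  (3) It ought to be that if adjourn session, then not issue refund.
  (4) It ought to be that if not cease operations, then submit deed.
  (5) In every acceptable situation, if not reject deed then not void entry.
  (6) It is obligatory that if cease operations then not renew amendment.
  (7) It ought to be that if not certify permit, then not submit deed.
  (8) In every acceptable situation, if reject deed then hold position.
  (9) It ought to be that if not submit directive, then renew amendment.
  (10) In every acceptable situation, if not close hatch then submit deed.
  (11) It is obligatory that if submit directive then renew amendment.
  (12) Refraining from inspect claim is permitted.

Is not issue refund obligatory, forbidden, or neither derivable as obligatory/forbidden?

Premise 3 is O(adjourn_session → ¬issue_refund), but O(adjourn_session) is not derivable from the premises (the permission P(adjourn_session) asserts only ¬O(¬adjourn_session), not O(adjourn_session)), so it does not yield O(¬issue_refund).
No premise or chain of K-axiom applications forces O(¬issue_refund), and none forces O(issue_refund). So ¬issue_refund is neither obligatory nor forbidden under these norms.

Neither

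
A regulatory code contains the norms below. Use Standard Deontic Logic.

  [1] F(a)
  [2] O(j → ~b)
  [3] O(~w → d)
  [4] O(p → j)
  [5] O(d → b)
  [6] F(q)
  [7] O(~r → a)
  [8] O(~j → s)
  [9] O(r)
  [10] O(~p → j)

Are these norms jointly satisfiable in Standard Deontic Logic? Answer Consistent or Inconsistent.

Premise 7 is O(~r → a), but O(~r) is not derivable from the premises, so it does not yield O(a).
So O(a) is not derivable, and the apparent clash with O(~a) does not arise.
A world satisfying every obligation exists (e.g. a=false, b=false, d=false, j=true, p=false, q=false, r=true, s=false, w=true); no atom is both obligatory and forbidden, so the set is consistent.

Consistent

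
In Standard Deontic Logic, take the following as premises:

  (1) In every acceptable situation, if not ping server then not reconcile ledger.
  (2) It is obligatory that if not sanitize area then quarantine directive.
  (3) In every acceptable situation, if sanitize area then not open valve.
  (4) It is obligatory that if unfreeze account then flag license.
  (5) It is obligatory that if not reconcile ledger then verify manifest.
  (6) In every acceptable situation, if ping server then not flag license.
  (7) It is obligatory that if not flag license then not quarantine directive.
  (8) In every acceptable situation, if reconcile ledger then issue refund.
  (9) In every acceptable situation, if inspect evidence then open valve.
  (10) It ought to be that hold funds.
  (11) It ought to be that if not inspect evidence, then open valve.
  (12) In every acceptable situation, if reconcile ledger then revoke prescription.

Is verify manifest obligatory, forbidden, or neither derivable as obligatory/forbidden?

Premises 11 and 9 are O(¬inspect_evidence → open_valve) and O(inspect_evidence → open_valve); every ideal world satisfies ¬inspect_evidence or inspect_evidence, so in either case open_valve holds — hence O(open_valve).
Premise 3 is O(sanitize_area → ¬open_valve); contrapositively O(open_valve → ¬sanitize_area). Since O(open_valve) holds, K gives O(¬sanitize_area).
From O(¬sanitize_area) and premise 2, O(¬sanitize_area → quarantine_directive), we obtain O(quarantine_directive).
Premise 7, O(¬flag_license → ¬quarantine_directive), contraposes to O(quarantine_directive → flag_license); with O(quarantine_directive) we get O(flag_license).
Premise 6 is O(ping_server → ¬flag_license); contrapositively O(flag_license → ¬ping_server). Since O(flag_license) holds, K gives O(¬ping_server).
Applying K to premise 1 (O(¬ping_server → ¬reconcile_ledger)) and O(¬ping_server) yields O(¬reconcile_ledger).
Premise 5 is O(¬reconcile_ledger → verify_manifest); since O(¬reconcile_ledger), deontic closure gives O(verify_manifest).
Premises 4, 8, 10, 12 do not contribute to this derivation.
Hence verify_manifest is obligatory.

Obligatory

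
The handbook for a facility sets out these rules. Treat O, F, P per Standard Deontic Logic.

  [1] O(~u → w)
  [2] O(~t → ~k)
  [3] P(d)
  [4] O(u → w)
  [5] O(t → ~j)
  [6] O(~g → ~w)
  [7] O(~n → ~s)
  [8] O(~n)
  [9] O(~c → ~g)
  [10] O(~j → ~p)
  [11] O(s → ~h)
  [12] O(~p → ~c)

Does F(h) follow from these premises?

Premise 11 is O(s → ~h), but O(s) is not derivable from the premises, so it does not yield O(~h).
No other premise forces O(~h). An ideal world satisfying every premise can still have h true, so F(h) is not derivable.

No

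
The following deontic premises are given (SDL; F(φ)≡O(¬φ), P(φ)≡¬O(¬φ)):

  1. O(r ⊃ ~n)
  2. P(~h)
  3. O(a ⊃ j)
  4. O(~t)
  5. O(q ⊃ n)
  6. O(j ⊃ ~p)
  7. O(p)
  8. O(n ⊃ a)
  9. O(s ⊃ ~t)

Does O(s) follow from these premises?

No

Premise 9 is O(s ⊃ ~t); even if O(~t) held, inferring O(s) would be affirming the consequent — invalid.
No other premise forces O(s). An ideal world satisfying every premise can still have s false, so O(s) is not derivable.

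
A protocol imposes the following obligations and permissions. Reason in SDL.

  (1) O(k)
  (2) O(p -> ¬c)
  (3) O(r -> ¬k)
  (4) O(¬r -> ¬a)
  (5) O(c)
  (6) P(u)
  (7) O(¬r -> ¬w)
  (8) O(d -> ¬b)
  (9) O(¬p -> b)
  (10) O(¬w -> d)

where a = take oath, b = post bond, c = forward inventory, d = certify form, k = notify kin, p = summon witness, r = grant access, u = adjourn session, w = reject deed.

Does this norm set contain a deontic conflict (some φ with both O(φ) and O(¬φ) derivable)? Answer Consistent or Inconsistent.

From premise 5 we have O(c).
The contrapositive of premise 2 (O(p -> ¬c)) is O(c -> ¬p), and O(c) is already established, so O(¬p).
Premise 9 is O(¬p -> b); since O(¬p), deontic closure gives O(b).
The contrapositive of premise 8 (O(d -> ¬b)) is O(b -> ¬d), and O(b) is already established, so O(¬d).
Premise 10, O(¬w -> d), contraposes to O(¬d -> w); with O(¬d) we get O(w).
The contrapositive of premise 7 (O(¬r -> ¬w)) is O(w -> r), and O(w) is already established, so O(r).
Applying K to premise 3 (O(r -> ¬k)) and O(r) yields O(¬k).
However, premise 1 gives O(k).
We now have both O(¬k) and O(k) — k is simultaneously obligatory and forbidden, violating the D-axiom.

Inconsistent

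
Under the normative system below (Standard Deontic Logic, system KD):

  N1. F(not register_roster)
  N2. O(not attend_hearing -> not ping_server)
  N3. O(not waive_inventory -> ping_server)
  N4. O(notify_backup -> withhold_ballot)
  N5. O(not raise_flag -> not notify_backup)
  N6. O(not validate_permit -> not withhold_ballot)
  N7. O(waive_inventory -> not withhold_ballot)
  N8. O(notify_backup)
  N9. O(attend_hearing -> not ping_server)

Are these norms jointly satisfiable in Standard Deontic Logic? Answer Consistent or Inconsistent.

By case analysis on attend_hearing: premise 9 gives O(attend_hearing -> not ping_server) and premise 2 gives O(not attend_hearing -> not ping_server), so O(not ping_server) either way.
The contrapositive of premise 3 (O(not waive_inventory -> ping_server)) is O(not ping_server -> waive_inventory), and O(not ping_server) is already established, so O(waive_inventory).
Premise 7 is O(waive_inventory -> not withhold_ballot); since O(waive_inventory), deontic closure gives O(not withhold_ballot).
The contrapositive of premise 4 (O(notify_backup -> withhold_ballot)) is O(not withhold_ballot -> not notify_backup), and O(not withhold_ballot) is already established, so O(not notify_backup).
However, premise 8 gives O(notify_backup).
We now have both O(not notify_backup) and O(notify_backup) — notify_backup is simultaneously obligatory and forbidden, violating the D-axiom.

Inconsistent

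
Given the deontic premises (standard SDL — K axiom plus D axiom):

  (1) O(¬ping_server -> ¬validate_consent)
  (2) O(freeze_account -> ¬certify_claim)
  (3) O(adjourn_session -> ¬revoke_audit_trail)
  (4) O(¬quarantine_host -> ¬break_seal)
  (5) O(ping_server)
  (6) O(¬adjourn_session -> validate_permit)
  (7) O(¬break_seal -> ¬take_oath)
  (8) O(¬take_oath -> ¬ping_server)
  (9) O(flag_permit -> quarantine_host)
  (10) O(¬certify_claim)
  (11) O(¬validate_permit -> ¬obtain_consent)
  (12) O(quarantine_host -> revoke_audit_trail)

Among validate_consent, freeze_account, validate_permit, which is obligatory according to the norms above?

validate_permit

From premise 5 we have O(ping_server).
The contrapositive of premise 8 (O(¬take_oath -> ¬ping_server)) is O(ping_server -> take_oath), and O(ping_server) is already established, so O(take_oath).
Premise 7, O(¬break_seal -> ¬take_oath), contraposes to O(take_oath -> break_seal); with O(take_oath) we get O(break_seal).
Premise 4 is O(¬quarantine_host -> ¬break_seal); contrapositively O(break_seal -> quarantine_host). Since O(break_seal) holds, K gives O(quarantine_host).
Applying K to premise 12 (O(quarantine_host -> revoke_audit_trail)) and O(quarantine_host) yields O(revoke_audit_trail).
Premise 3, O(adjourn_session -> ¬revoke_audit_trail), contraposes to O(revoke_audit_trail -> ¬adjourn_session); with O(revoke_audit_trail) we get O(¬adjourn_session).
Premise 6 is O(¬adjourn_session -> validate_permit); since O(¬adjourn_session), deontic closure gives O(validate_permit).
So O(validate_permit) holds — validate_permit is obligatory. None of the other listed options is made obligatory by any chain of premises.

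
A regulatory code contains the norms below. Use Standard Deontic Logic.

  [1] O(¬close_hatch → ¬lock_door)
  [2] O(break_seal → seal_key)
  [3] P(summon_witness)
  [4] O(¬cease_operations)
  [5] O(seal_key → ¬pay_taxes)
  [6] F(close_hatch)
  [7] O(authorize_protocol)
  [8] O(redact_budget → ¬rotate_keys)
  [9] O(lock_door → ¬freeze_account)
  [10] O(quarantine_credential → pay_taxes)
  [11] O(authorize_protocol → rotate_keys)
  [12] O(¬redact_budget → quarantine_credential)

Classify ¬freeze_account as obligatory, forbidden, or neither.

Neither

Premise 9 is O(lock_door → ¬freeze_account), but O(lock_door) is not derivable from the premises, so it does not yield O(¬freeze_account).
No premise or chain of K-axiom applications forces O(¬freeze_account), and none forces O(freeze_account). So ¬freeze_account is neither obligatory nor forbidden under these norms.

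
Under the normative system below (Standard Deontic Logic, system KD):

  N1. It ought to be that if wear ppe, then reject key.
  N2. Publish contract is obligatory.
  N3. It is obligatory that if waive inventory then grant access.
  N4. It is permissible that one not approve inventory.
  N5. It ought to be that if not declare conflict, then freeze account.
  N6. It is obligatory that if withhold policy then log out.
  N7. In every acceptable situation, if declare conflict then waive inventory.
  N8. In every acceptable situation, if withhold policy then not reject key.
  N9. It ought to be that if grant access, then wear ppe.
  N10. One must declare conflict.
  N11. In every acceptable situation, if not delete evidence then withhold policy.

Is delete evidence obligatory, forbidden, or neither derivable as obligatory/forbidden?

Premise 10 states O(declare_conflict) outright.
With premise 7, O(declare_conflict → waive_inventory), the K-axiom yields O(waive_inventory).
Premise 3 is O(waive_inventory → grant_access); since O(waive_inventory), deontic closure gives O(grant_access).
Applying K to premise 9 (O(grant_access → wear_ppe)) and O(grant_access) yields O(wear_ppe).
Premise 1 is O(wear_ppe → reject_key); since O(wear_ppe), deontic closure gives O(reject_key).
Premise 8 is O(withhold_policy → ¬reject_key); contrapositively O(reject_key → ¬withhold_policy). Since O(reject_key) holds, K gives O(¬withhold_policy).
Premise 11 is O(¬delete_evidence → withhold_policy); contrapositively O(¬withhold_policy → delete_evidence). Since O(¬withhold_policy) holds, K gives O(delete_evidence).
Premises 2, 4, 5, 6 do not contribute to this derivation.
Hence delete_evidence is obligatory.

Obligatory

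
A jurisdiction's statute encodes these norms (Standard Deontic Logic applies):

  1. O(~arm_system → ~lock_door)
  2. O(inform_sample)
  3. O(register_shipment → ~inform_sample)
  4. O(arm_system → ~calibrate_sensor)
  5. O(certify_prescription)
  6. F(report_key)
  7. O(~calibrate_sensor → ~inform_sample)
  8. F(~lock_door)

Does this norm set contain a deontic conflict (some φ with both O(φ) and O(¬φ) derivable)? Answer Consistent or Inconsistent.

Inconsistent

F(~lock_door) at premise 8 means O(lock_door).
Premise 1, O(~arm_system → ~lock_door), contraposes to O(lock_door → arm_system); with O(lock_door) we get O(arm_system).
Applying K to premise 4 (O(arm_system → ~calibrate_sensor)) and O(arm_system) yields O(~calibrate_sensor).
Premise 7 is O(~calibrate_sensor → ~inform_sample); since O(~calibrate_sensor), deontic closure gives O(~inform_sample).
Yet premise 2 states O(inform_sample).
We now have both O(~inform_sample) and O(inform_sample) — inform_sample is simultaneously obligatory and forbidden, violating the D-axiom.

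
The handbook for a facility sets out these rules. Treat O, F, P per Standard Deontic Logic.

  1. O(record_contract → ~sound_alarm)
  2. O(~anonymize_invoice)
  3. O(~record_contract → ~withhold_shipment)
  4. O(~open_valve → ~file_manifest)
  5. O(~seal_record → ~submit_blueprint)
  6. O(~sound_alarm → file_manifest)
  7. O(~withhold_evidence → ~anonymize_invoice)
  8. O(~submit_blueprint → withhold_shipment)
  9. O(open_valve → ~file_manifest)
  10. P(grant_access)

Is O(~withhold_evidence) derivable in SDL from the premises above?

Premise 7 is O(~withhold_evidence → ~anonymize_invoice); even if O(~anonymize_invoice) held, inferring O(~withhold_evidence) would be affirming the consequent — invalid.
No other premise forces O(~withhold_evidence). An ideal world satisfying every premise can still have ~withhold_evidence false, so O(~withhold_evidence) is not derivable.

No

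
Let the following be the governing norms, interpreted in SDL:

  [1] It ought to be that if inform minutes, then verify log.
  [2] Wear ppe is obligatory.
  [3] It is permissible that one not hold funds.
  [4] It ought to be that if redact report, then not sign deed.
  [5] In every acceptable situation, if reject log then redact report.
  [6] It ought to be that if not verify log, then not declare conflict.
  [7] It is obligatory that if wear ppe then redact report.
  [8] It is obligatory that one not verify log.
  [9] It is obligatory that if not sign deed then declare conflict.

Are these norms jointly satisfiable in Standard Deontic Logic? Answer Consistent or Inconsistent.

Inconsistent

From premise 2 we have O(wear_ppe).
Premise 7 is O(wear_ppe → redact_report); since O(wear_ppe), deontic closure gives O(redact_report).
With premise 4, O(redact_report → ¬sign_deed), the K-axiom yields O(¬sign_deed).
With premise 9, O(¬sign_deed → declare_conflict), the K-axiom yields O(declare_conflict).
Premise 6 is O(¬verify_log → ¬declare_conflict); contrapositively O(declare_conflict → verify_log). Since O(declare_conflict) holds, K gives O(verify_log).
Yet premise 8 states O(¬verify_log).
We now have both O(verify_log) and O(¬verify_log) — verify_log is simultaneously obligatory and forbidden, violating the D-axiom.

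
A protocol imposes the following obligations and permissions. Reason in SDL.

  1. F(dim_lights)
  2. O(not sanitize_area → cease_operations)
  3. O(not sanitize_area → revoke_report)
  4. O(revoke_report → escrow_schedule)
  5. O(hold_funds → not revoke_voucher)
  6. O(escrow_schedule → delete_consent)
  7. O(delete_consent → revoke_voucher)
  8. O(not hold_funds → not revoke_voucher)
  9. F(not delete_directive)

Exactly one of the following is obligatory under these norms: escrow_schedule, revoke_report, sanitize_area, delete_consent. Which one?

sanitize_area

By case analysis on hold_funds: premise 5 gives O(hold_funds → not revoke_voucher) and premise 8 gives O(not hold_funds → not revoke_voucher), so O(not revoke_voucher) either way.
Premise 7 is O(delete_consent → revoke_voucher); contrapositively O(not revoke_voucher → not delete_consent). Since O(not revoke_voucher) holds, K gives O(not delete_consent).
The contrapositive of premise 6 (O(escrow_schedule → delete_consent)) is O(not delete_consent → not escrow_schedule), and O(not delete_consent) is already established, so O(not escrow_schedule).
The contrapositive of premise 4 (O(revoke_report → escrow_schedule)) is O(not escrow_schedule → not revoke_report), and O(not escrow_schedule) is already established, so O(not revoke_report).
Premise 3 is O(not sanitize_area → revoke_report); contrapositively O(not revoke_report → sanitize_area). Since O(not revoke_report) holds, K gives O(sanitize_area).
So O(sanitize_area) holds — sanitize_area is obligatory. None of the other listed options is made obligatory by any chain of premises.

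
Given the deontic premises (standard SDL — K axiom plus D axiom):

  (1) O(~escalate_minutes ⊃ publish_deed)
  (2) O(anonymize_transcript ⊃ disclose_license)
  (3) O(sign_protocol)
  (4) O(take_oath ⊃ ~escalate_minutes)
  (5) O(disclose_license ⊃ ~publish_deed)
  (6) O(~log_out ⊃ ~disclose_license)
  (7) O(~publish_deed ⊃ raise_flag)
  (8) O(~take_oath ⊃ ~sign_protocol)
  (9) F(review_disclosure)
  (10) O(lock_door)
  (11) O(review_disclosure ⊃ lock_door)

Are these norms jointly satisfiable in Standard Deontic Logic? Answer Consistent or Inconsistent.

Consistent

Premise 11 is O(review_disclosure ⊃ lock_door); even if O(lock_door) held, inferring O(review_disclosure) would be affirming the consequent — invalid.
So O(review_disclosure) is not derivable, and the apparent clash with O(~review_disclosure) does not arise.
A world satisfying every obligation exists (e.g. anonymize_transcript=false, disclose_license=false, escalate_minutes=false, lock_door=true, log_out=false, publish_deed=true, raise_flag=false, review_disclosure=false, sign_protocol=true, take_oath=true); no atom is both obligatory and forbidden, so the set is consistent.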